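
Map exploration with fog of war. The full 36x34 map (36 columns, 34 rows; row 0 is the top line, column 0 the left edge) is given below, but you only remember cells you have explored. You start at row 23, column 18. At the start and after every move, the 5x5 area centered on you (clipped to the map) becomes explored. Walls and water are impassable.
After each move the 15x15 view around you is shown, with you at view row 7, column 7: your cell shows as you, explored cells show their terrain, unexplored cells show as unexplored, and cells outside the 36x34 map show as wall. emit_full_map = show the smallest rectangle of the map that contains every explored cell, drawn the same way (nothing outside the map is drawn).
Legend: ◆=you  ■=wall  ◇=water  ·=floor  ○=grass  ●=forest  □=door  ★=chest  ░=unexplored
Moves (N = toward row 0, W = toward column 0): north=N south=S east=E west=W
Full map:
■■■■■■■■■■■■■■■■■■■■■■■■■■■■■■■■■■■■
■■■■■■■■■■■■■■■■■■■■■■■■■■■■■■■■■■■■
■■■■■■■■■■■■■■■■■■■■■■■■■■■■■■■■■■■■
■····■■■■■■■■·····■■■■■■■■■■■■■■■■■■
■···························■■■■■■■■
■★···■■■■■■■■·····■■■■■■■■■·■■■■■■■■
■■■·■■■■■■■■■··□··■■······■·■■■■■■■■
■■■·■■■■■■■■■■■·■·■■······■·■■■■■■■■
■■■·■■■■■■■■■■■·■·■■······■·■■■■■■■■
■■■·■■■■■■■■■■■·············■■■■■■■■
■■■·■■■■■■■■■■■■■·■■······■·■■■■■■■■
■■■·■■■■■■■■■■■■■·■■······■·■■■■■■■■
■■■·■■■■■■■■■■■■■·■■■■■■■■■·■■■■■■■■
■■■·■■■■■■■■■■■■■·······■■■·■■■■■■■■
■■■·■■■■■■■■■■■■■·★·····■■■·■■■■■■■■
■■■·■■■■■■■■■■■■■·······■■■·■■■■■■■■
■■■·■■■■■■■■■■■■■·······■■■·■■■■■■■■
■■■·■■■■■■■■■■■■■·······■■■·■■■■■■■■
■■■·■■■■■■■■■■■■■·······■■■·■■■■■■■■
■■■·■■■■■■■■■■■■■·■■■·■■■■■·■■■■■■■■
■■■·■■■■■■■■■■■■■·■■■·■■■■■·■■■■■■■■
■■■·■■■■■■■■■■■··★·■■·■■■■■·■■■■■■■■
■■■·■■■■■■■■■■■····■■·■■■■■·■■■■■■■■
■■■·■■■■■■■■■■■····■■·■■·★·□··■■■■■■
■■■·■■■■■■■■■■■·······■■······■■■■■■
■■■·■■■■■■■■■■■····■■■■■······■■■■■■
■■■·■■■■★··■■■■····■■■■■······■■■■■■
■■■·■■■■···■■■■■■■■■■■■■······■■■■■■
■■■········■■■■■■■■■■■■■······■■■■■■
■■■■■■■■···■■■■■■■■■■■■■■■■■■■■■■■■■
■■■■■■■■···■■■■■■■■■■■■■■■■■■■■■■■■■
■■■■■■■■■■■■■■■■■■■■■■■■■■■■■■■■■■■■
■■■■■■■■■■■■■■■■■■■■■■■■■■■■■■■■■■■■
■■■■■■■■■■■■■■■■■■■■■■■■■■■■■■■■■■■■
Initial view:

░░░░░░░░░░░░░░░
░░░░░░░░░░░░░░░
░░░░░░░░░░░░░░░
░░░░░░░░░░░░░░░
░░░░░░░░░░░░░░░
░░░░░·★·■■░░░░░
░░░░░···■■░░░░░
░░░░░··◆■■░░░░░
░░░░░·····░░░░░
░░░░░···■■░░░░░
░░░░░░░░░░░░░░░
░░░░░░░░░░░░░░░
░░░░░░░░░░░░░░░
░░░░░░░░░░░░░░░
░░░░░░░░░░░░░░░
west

░░░░░░░░░░░░░░░
░░░░░░░░░░░░░░░
░░░░░░░░░░░░░░░
░░░░░░░░░░░░░░░
░░░░░░░░░░░░░░░
░░░░░··★·■■░░░░
░░░░░····■■░░░░
░░░░░··◆·■■░░░░
░░░░░······░░░░
░░░░░····■■░░░░
░░░░░░░░░░░░░░░
░░░░░░░░░░░░░░░
░░░░░░░░░░░░░░░
░░░░░░░░░░░░░░░
░░░░░░░░░░░░░░░

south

░░░░░░░░░░░░░░░
░░░░░░░░░░░░░░░
░░░░░░░░░░░░░░░
░░░░░░░░░░░░░░░
░░░░░··★·■■░░░░
░░░░░····■■░░░░
░░░░░····■■░░░░
░░░░░··◆···░░░░
░░░░░····■■░░░░
░░░░░····■░░░░░
░░░░░░░░░░░░░░░
░░░░░░░░░░░░░░░
░░░░░░░░░░░░░░░
░░░░░░░░░░░░░░░
░░░░░░░░░░░░░░░

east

░░░░░░░░░░░░░░░
░░░░░░░░░░░░░░░
░░░░░░░░░░░░░░░
░░░░░░░░░░░░░░░
░░░░··★·■■░░░░░
░░░░····■■░░░░░
░░░░····■■░░░░░
░░░░···◆··░░░░░
░░░░····■■░░░░░
░░░░····■■░░░░░
░░░░░░░░░░░░░░░
░░░░░░░░░░░░░░░
░░░░░░░░░░░░░░░
░░░░░░░░░░░░░░░
░░░░░░░░░░░░░░░

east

░░░░░░░░░░░░░░░
░░░░░░░░░░░░░░░
░░░░░░░░░░░░░░░
░░░░░░░░░░░░░░░
░░░··★·■■░░░░░░
░░░····■■·░░░░░
░░░····■■·░░░░░
░░░····◆··░░░░░
░░░····■■■░░░░░
░░░····■■■░░░░░
░░░░░░░░░░░░░░░
░░░░░░░░░░░░░░░
░░░░░░░░░░░░░░░
░░░░░░░░░░░░░░░
░░░░░░░░░░░░░░░

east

░░░░░░░░░░░░░░░
░░░░░░░░░░░░░░░
░░░░░░░░░░░░░░░
░░░░░░░░░░░░░░░
░░··★·■■░░░░░░░
░░····■■·■░░░░░
░░····■■·■░░░░░
░░·····◆·■░░░░░
░░····■■■■░░░░░
░░····■■■■░░░░░
░░░░░░░░░░░░░░░
░░░░░░░░░░░░░░░
░░░░░░░░░░░░░░░
░░░░░░░░░░░░░░░
░░░░░░░░░░░░░░░

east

░░░░░░░░░░░░░░░
░░░░░░░░░░░░░░░
░░░░░░░░░░░░░░░
░░░░░░░░░░░░░░░
░··★·■■░░░░░░░░
░····■■·■■░░░░░
░····■■·■■░░░░░
░······◆■■░░░░░
░····■■■■■░░░░░
░····■■■■■░░░░░
░░░░░░░░░░░░░░░
░░░░░░░░░░░░░░░
░░░░░░░░░░░░░░░
░░░░░░░░░░░░░░░
░░░░░░░░░░░░░░░

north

░░░░░░░░░░░░░░░
░░░░░░░░░░░░░░░
░░░░░░░░░░░░░░░
░░░░░░░░░░░░░░░
░░░░░░░░░░░░░░░
░··★·■■·■■░░░░░
░····■■·■■░░░░░
░····■■◆■■░░░░░
░·······■■░░░░░
░····■■■■■░░░░░
░····■■■■■░░░░░
░░░░░░░░░░░░░░░
░░░░░░░░░░░░░░░
░░░░░░░░░░░░░░░
░░░░░░░░░░░░░░░

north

░░░░░░░░░░░░░░░
░░░░░░░░░░░░░░░
░░░░░░░░░░░░░░░
░░░░░░░░░░░░░░░
░░░░░░░░░░░░░░░
░░░░░■■·■■░░░░░
░··★·■■·■■░░░░░
░····■■◆■■░░░░░
░····■■·■■░░░░░
░·······■■░░░░░
░····■■■■■░░░░░
░····■■■■■░░░░░
░░░░░░░░░░░░░░░
░░░░░░░░░░░░░░░
░░░░░░░░░░░░░░░

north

░░░░░░░░░░░░░░░
░░░░░░░░░░░░░░░
░░░░░░░░░░░░░░░
░░░░░░░░░░░░░░░
░░░░░░░░░░░░░░░
░░░░░■■·■■░░░░░
░░░░░■■·■■░░░░░
░··★·■■◆■■░░░░░
░····■■·■■░░░░░
░····■■·■■░░░░░
░·······■■░░░░░
░····■■■■■░░░░░
░····■■■■■░░░░░
░░░░░░░░░░░░░░░
░░░░░░░░░░░░░░░

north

░░░░░░░░░░░░░░░
░░░░░░░░░░░░░░░
░░░░░░░░░░░░░░░
░░░░░░░░░░░░░░░
░░░░░░░░░░░░░░░
░░░░░·····░░░░░
░░░░░■■·■■░░░░░
░░░░░■■◆■■░░░░░
░··★·■■·■■░░░░░
░····■■·■■░░░░░
░····■■·■■░░░░░
░·······■■░░░░░
░····■■■■■░░░░░
░····■■■■■░░░░░
░░░░░░░░░░░░░░░

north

░░░░░░░░░░░░░░░
░░░░░░░░░░░░░░░
░░░░░░░░░░░░░░░
░░░░░░░░░░░░░░░
░░░░░░░░░░░░░░░
░░░░░·····░░░░░
░░░░░·····░░░░░
░░░░░■■◆■■░░░░░
░░░░░■■·■■░░░░░
░··★·■■·■■░░░░░
░····■■·■■░░░░░
░····■■·■■░░░░░
░·······■■░░░░░
░····■■■■■░░░░░
░····■■■■■░░░░░

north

░░░░░░░░░░░░░░░
░░░░░░░░░░░░░░░
░░░░░░░░░░░░░░░
░░░░░░░░░░░░░░░
░░░░░░░░░░░░░░░
░░░░░·····░░░░░
░░░░░·····░░░░░
░░░░░··◆··░░░░░
░░░░░■■·■■░░░░░
░░░░░■■·■■░░░░░
░··★·■■·■■░░░░░
░····■■·■■░░░░░
░····■■·■■░░░░░
░·······■■░░░░░
░····■■■■■░░░░░

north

░░░░░░░░░░░░░░░
░░░░░░░░░░░░░░░
░░░░░░░░░░░░░░░
░░░░░░░░░░░░░░░
░░░░░░░░░░░░░░░
░░░░░·····░░░░░
░░░░░·····░░░░░
░░░░░··◆··░░░░░
░░░░░·····░░░░░
░░░░░■■·■■░░░░░
░░░░░■■·■■░░░░░
░··★·■■·■■░░░░░
░····■■·■■░░░░░
░····■■·■■░░░░░
░·······■■░░░░░

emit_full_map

░░░░·····
░░░░·····
░░░░··◆··
░░░░·····
░░░░■■·■■
░░░░■■·■■
··★·■■·■■
····■■·■■
····■■·■■
·······■■
····■■■■■
····■■■■■

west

░░░░░░░░░░░░░░░
░░░░░░░░░░░░░░░
░░░░░░░░░░░░░░░
░░░░░░░░░░░░░░░
░░░░░░░░░░░░░░░
░░░░░······░░░░
░░░░░······░░░░
░░░░░··◆···░░░░
░░░░░······░░░░
░░░░░■■■·■■░░░░
░░░░░░■■·■■░░░░
░░··★·■■·■■░░░░
░░····■■·■■░░░░
░░····■■·■■░░░░
░░·······■■░░░░

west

░░░░░░░░░░░░░░░
░░░░░░░░░░░░░░░
░░░░░░░░░░░░░░░
░░░░░░░░░░░░░░░
░░░░░░░░░░░░░░░
░░░░░·······░░░
░░░░░·······░░░
░░░░░··◆····░░░
░░░░░·······░░░
░░░░░·■■■·■■░░░
░░░░░░░■■·■■░░░
░░░··★·■■·■■░░░
░░░····■■·■■░░░
░░░····■■·■■░░░
░░░·······■■░░░

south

░░░░░░░░░░░░░░░
░░░░░░░░░░░░░░░
░░░░░░░░░░░░░░░
░░░░░░░░░░░░░░░
░░░░░·······░░░
░░░░░·······░░░
░░░░░·······░░░
░░░░░··◆····░░░
░░░░░·■■■·■■░░░
░░░░░·■■■·■■░░░
░░░··★·■■·■■░░░
░░░····■■·■■░░░
░░░····■■·■■░░░
░░░·······■■░░░
░░░····■■■■■░░░

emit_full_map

░░·······
░░·······
░░·······
░░··◆····
░░·■■■·■■
░░·■■■·■■
··★·■■·■■
····■■·■■
····■■·■■
·······■■
····■■■■■
····■■■■■


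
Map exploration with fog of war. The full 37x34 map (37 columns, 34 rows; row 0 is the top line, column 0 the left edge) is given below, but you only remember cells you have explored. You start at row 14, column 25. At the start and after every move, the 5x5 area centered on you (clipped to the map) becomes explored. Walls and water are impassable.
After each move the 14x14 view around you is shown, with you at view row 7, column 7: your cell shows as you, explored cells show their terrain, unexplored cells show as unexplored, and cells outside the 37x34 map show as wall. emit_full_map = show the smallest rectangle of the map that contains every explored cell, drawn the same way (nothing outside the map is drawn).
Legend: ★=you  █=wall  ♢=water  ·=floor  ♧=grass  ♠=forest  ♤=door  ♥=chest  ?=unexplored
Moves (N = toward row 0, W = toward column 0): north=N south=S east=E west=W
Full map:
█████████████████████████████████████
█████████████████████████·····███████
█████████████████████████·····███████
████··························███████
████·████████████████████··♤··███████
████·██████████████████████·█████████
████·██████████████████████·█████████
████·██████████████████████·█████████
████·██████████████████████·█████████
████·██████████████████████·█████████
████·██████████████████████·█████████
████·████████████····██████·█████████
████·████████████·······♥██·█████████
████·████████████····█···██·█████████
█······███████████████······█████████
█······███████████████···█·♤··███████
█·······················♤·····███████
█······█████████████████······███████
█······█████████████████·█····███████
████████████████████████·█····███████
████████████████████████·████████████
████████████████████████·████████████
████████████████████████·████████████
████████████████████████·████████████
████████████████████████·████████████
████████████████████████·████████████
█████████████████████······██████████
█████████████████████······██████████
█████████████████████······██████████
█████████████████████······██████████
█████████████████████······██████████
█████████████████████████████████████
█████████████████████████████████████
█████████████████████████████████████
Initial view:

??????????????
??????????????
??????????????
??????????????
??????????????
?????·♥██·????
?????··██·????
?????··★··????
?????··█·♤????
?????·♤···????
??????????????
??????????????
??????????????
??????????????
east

??????????????
??????????????
??????????????
??????????????
??????????????
????·♥██·█????
????··██·█????
????···★·█????
????··█·♤·????
????·♤····????
??????????????
??????????????
??????????????
??????????????

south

??????????????
??????????????
??????????????
??????????????
????·♥██·█????
????··██·█????
????·····█????
????··█★♤·????
????·♤····????
?????·····????
??????????????
??????????????
??????????????
??????????????

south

??????????????
??????????????
??????????????
????·♥██·█????
????··██·█????
????·····█????
????··█·♤·????
????·♤·★··????
?????·····????
?????·█···????
??????????????
??????????????
??????????????
??????????????

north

??????????????
??????????????
??????????????
??????????????
????·♥██·█????
????··██·█????
????·····█????
????··█★♤·????
????·♤····????
?????·····????
?????·█···????
??????????????
??????????????
??????????????

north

??????????????
??????????????
??????????????
??????????????
??????????????
????·♥██·█????
????··██·█????
????···★·█????
????··█·♤·????
????·♤····????
?????·····????
?????·█···????
??????????????
??????????????

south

??????????????
??????????????
??????????????
??????????????
????·♥██·█????
????··██·█????
????·····█????
????··█★♤·????
????·♤····????
?????·····????
?????·█···????
??????????????
??????????????
??????????????

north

??????????????
??????????????
??????????????
??????????????
??????????????
????·♥██·█????
????··██·█????
????···★·█????
????··█·♤·????
????·♤····????
?????·····????
?????·█···????
??????????????
??????????????


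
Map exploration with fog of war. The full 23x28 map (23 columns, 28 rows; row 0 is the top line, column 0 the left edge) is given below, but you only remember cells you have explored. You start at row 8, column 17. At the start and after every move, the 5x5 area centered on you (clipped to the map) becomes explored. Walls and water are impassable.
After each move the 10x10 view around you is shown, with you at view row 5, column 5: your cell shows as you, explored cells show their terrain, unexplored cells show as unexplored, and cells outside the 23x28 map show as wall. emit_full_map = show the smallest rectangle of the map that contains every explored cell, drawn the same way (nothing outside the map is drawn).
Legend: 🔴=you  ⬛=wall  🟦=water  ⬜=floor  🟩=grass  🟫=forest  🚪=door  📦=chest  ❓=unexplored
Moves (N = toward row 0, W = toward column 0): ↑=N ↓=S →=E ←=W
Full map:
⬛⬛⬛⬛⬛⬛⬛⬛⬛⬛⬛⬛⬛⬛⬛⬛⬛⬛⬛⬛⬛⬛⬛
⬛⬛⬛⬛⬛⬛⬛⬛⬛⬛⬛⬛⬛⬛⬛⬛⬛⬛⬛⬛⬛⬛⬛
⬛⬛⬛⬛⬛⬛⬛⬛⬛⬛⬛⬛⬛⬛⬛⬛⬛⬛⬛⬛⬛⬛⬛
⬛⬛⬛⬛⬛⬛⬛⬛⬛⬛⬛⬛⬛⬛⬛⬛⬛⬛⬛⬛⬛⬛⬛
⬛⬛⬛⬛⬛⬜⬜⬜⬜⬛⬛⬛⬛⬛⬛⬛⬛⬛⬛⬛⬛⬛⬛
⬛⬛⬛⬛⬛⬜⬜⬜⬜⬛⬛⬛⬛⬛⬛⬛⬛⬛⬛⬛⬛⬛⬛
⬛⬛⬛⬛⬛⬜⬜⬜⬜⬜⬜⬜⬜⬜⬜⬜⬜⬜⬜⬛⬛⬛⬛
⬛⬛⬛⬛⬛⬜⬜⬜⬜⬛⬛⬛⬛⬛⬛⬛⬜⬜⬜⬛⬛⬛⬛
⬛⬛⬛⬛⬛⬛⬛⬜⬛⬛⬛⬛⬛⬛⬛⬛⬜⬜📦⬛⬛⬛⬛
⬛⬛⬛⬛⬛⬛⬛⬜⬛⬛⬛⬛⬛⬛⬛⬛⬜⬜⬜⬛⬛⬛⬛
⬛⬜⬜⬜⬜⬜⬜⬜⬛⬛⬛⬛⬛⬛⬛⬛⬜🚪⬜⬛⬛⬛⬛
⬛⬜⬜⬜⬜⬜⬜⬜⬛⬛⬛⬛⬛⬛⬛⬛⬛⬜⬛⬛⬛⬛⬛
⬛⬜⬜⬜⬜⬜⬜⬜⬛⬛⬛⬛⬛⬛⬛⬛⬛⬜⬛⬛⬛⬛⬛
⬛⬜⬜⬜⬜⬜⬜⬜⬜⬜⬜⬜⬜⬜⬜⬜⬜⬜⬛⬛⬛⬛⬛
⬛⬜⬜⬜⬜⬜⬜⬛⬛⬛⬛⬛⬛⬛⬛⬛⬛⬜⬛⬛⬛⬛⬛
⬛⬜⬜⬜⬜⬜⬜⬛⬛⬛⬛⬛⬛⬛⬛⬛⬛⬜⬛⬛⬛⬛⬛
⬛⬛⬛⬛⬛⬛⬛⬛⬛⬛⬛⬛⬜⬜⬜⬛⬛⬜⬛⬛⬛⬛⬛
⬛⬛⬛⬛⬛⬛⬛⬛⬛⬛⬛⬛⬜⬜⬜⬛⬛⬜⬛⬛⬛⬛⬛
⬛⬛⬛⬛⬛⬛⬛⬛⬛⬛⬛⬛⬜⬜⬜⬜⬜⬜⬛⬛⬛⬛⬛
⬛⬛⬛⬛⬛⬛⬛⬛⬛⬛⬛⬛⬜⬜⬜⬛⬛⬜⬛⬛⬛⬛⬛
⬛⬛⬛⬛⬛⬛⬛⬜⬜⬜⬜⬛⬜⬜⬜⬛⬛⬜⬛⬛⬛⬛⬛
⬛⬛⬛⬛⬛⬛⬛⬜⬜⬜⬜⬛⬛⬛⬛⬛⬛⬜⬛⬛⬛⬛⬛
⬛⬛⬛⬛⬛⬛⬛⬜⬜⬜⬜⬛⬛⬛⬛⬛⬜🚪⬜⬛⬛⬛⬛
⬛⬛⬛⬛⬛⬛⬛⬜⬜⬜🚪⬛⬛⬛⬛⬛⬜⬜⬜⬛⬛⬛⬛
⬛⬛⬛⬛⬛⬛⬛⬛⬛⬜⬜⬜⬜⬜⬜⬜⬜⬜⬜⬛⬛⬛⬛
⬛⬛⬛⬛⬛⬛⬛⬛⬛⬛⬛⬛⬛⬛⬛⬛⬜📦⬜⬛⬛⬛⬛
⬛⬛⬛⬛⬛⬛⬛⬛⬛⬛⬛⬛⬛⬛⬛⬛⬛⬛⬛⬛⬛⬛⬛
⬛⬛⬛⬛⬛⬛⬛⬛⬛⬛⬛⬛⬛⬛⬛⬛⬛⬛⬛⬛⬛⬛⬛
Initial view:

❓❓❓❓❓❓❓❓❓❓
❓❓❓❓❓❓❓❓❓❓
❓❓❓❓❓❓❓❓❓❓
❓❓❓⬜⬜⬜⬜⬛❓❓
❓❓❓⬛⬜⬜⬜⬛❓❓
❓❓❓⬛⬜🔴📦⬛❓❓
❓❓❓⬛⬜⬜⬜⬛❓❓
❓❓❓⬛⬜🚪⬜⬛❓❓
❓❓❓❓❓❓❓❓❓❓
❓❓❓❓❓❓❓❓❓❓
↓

❓❓❓❓❓❓❓❓❓❓
❓❓❓❓❓❓❓❓❓❓
❓❓❓⬜⬜⬜⬜⬛❓❓
❓❓❓⬛⬜⬜⬜⬛❓❓
❓❓❓⬛⬜⬜📦⬛❓❓
❓❓❓⬛⬜🔴⬜⬛❓❓
❓❓❓⬛⬜🚪⬜⬛❓❓
❓❓❓⬛⬛⬜⬛⬛❓❓
❓❓❓❓❓❓❓❓❓❓
❓❓❓❓❓❓❓❓❓❓

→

❓❓❓❓❓❓❓❓❓❓
❓❓❓❓❓❓❓❓❓❓
❓❓⬜⬜⬜⬜⬛❓❓❓
❓❓⬛⬜⬜⬜⬛⬛❓❓
❓❓⬛⬜⬜📦⬛⬛❓❓
❓❓⬛⬜⬜🔴⬛⬛❓❓
❓❓⬛⬜🚪⬜⬛⬛❓❓
❓❓⬛⬛⬜⬛⬛⬛❓❓
❓❓❓❓❓❓❓❓❓❓
❓❓❓❓❓❓❓❓❓❓

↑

❓❓❓❓❓❓❓❓❓❓
❓❓❓❓❓❓❓❓❓❓
❓❓❓❓❓❓❓❓❓❓
❓❓⬜⬜⬜⬜⬛⬛❓❓
❓❓⬛⬜⬜⬜⬛⬛❓❓
❓❓⬛⬜⬜🔴⬛⬛❓❓
❓❓⬛⬜⬜⬜⬛⬛❓❓
❓❓⬛⬜🚪⬜⬛⬛❓❓
❓❓⬛⬛⬜⬛⬛⬛❓❓
❓❓❓❓❓❓❓❓❓❓

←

❓❓❓❓❓❓❓❓❓❓
❓❓❓❓❓❓❓❓❓❓
❓❓❓❓❓❓❓❓❓❓
❓❓❓⬜⬜⬜⬜⬛⬛❓
❓❓❓⬛⬜⬜⬜⬛⬛❓
❓❓❓⬛⬜🔴📦⬛⬛❓
❓❓❓⬛⬜⬜⬜⬛⬛❓
❓❓❓⬛⬜🚪⬜⬛⬛❓
❓❓❓⬛⬛⬜⬛⬛⬛❓
❓❓❓❓❓❓❓❓❓❓

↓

❓❓❓❓❓❓❓❓❓❓
❓❓❓❓❓❓❓❓❓❓
❓❓❓⬜⬜⬜⬜⬛⬛❓
❓❓❓⬛⬜⬜⬜⬛⬛❓
❓❓❓⬛⬜⬜📦⬛⬛❓
❓❓❓⬛⬜🔴⬜⬛⬛❓
❓❓❓⬛⬜🚪⬜⬛⬛❓
❓❓❓⬛⬛⬜⬛⬛⬛❓
❓❓❓❓❓❓❓❓❓❓
❓❓❓❓❓❓❓❓❓❓

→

❓❓❓❓❓❓❓❓❓❓
❓❓❓❓❓❓❓❓❓❓
❓❓⬜⬜⬜⬜⬛⬛❓❓
❓❓⬛⬜⬜⬜⬛⬛❓❓
❓❓⬛⬜⬜📦⬛⬛❓❓
❓❓⬛⬜⬜🔴⬛⬛❓❓
❓❓⬛⬜🚪⬜⬛⬛❓❓
❓❓⬛⬛⬜⬛⬛⬛❓❓
❓❓❓❓❓❓❓❓❓❓
❓❓❓❓❓❓❓❓❓❓

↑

❓❓❓❓❓❓❓❓❓❓
❓❓❓❓❓❓❓❓❓❓
❓❓❓❓❓❓❓❓❓❓
❓❓⬜⬜⬜⬜⬛⬛❓❓
❓❓⬛⬜⬜⬜⬛⬛❓❓
❓❓⬛⬜⬜🔴⬛⬛❓❓
❓❓⬛⬜⬜⬜⬛⬛❓❓
❓❓⬛⬜🚪⬜⬛⬛❓❓
❓❓⬛⬛⬜⬛⬛⬛❓❓
❓❓❓❓❓❓❓❓❓❓

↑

❓❓❓❓❓❓❓❓❓❓
❓❓❓❓❓❓❓❓❓❓
❓❓❓❓❓❓❓❓❓❓
❓❓❓⬛⬛⬛⬛⬛❓❓
❓❓⬜⬜⬜⬜⬛⬛❓❓
❓❓⬛⬜⬜🔴⬛⬛❓❓
❓❓⬛⬜⬜📦⬛⬛❓❓
❓❓⬛⬜⬜⬜⬛⬛❓❓
❓❓⬛⬜🚪⬜⬛⬛❓❓
❓❓⬛⬛⬜⬛⬛⬛❓❓

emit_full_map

❓⬛⬛⬛⬛⬛
⬜⬜⬜⬜⬛⬛
⬛⬜⬜🔴⬛⬛
⬛⬜⬜📦⬛⬛
⬛⬜⬜⬜⬛⬛
⬛⬜🚪⬜⬛⬛
⬛⬛⬜⬛⬛⬛

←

❓❓❓❓❓❓❓❓❓❓
❓❓❓❓❓❓❓❓❓❓
❓❓❓❓❓❓❓❓❓❓
❓❓❓⬛⬛⬛⬛⬛⬛❓
❓❓❓⬜⬜⬜⬜⬛⬛❓
❓❓❓⬛⬜🔴⬜⬛⬛❓
❓❓❓⬛⬜⬜📦⬛⬛❓
❓❓❓⬛⬜⬜⬜⬛⬛❓
❓❓❓⬛⬜🚪⬜⬛⬛❓
❓❓❓⬛⬛⬜⬛⬛⬛❓

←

❓❓❓❓❓❓❓❓❓❓
❓❓❓❓❓❓❓❓❓❓
❓❓❓❓❓❓❓❓❓❓
❓❓❓⬛⬛⬛⬛⬛⬛⬛
❓❓❓⬜⬜⬜⬜⬜⬛⬛
❓❓❓⬛⬛🔴⬜⬜⬛⬛
❓❓❓⬛⬛⬜⬜📦⬛⬛
❓❓❓⬛⬛⬜⬜⬜⬛⬛
❓❓❓❓⬛⬜🚪⬜⬛⬛
❓❓❓❓⬛⬛⬜⬛⬛⬛

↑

❓❓❓❓❓❓❓❓❓❓
❓❓❓❓❓❓❓❓❓❓
❓❓❓❓❓❓❓❓❓❓
❓❓❓⬛⬛⬛⬛⬛❓❓
❓❓❓⬛⬛⬛⬛⬛⬛⬛
❓❓❓⬜⬜🔴⬜⬜⬛⬛
❓❓❓⬛⬛⬜⬜⬜⬛⬛
❓❓❓⬛⬛⬜⬜📦⬛⬛
❓❓❓⬛⬛⬜⬜⬜⬛⬛
❓❓❓❓⬛⬜🚪⬜⬛⬛

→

❓❓❓❓❓❓❓❓❓❓
❓❓❓❓❓❓❓❓❓❓
❓❓❓❓❓❓❓❓❓❓
❓❓⬛⬛⬛⬛⬛⬛❓❓
❓❓⬛⬛⬛⬛⬛⬛⬛❓
❓❓⬜⬜⬜🔴⬜⬛⬛❓
❓❓⬛⬛⬜⬜⬜⬛⬛❓
❓❓⬛⬛⬜⬜📦⬛⬛❓
❓❓⬛⬛⬜⬜⬜⬛⬛❓
❓❓❓⬛⬜🚪⬜⬛⬛❓

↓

❓❓❓❓❓❓❓❓❓❓
❓❓❓❓❓❓❓❓❓❓
❓❓⬛⬛⬛⬛⬛⬛❓❓
❓❓⬛⬛⬛⬛⬛⬛⬛❓
❓❓⬜⬜⬜⬜⬜⬛⬛❓
❓❓⬛⬛⬜🔴⬜⬛⬛❓
❓❓⬛⬛⬜⬜📦⬛⬛❓
❓❓⬛⬛⬜⬜⬜⬛⬛❓
❓❓❓⬛⬜🚪⬜⬛⬛❓
❓❓❓⬛⬛⬜⬛⬛⬛❓

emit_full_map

⬛⬛⬛⬛⬛⬛❓
⬛⬛⬛⬛⬛⬛⬛
⬜⬜⬜⬜⬜⬛⬛
⬛⬛⬜🔴⬜⬛⬛
⬛⬛⬜⬜📦⬛⬛
⬛⬛⬜⬜⬜⬛⬛
❓⬛⬜🚪⬜⬛⬛
❓⬛⬛⬜⬛⬛⬛

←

❓❓❓❓❓❓❓❓❓❓
❓❓❓❓❓❓❓❓❓❓
❓❓❓⬛⬛⬛⬛⬛⬛❓
❓❓❓⬛⬛⬛⬛⬛⬛⬛
❓❓❓⬜⬜⬜⬜⬜⬛⬛
❓❓❓⬛⬛🔴⬜⬜⬛⬛
❓❓❓⬛⬛⬜⬜📦⬛⬛
❓❓❓⬛⬛⬜⬜⬜⬛⬛
❓❓❓❓⬛⬜🚪⬜⬛⬛
❓❓❓❓⬛⬛⬜⬛⬛⬛

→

❓❓❓❓❓❓❓❓❓❓
❓❓❓❓❓❓❓❓❓❓
❓❓⬛⬛⬛⬛⬛⬛❓❓
❓❓⬛⬛⬛⬛⬛⬛⬛❓
❓❓⬜⬜⬜⬜⬜⬛⬛❓
❓❓⬛⬛⬜🔴⬜⬛⬛❓
❓❓⬛⬛⬜⬜📦⬛⬛❓
❓❓⬛⬛⬜⬜⬜⬛⬛❓
❓❓❓⬛⬜🚪⬜⬛⬛❓
❓❓❓⬛⬛⬜⬛⬛⬛❓

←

❓❓❓❓❓❓❓❓❓❓
❓❓❓❓❓❓❓❓❓❓
❓❓❓⬛⬛⬛⬛⬛⬛❓
❓❓❓⬛⬛⬛⬛⬛⬛⬛
❓❓❓⬜⬜⬜⬜⬜⬛⬛
❓❓❓⬛⬛🔴⬜⬜⬛⬛
❓❓❓⬛⬛⬜⬜📦⬛⬛
❓❓❓⬛⬛⬜⬜⬜⬛⬛
❓❓❓❓⬛⬜🚪⬜⬛⬛
❓❓❓❓⬛⬛⬜⬛⬛⬛

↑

❓❓❓❓❓❓❓❓❓❓
❓❓❓❓❓❓❓❓❓❓
❓❓❓❓❓❓❓❓❓❓
❓❓❓⬛⬛⬛⬛⬛⬛❓
❓❓❓⬛⬛⬛⬛⬛⬛⬛
❓❓❓⬜⬜🔴⬜⬜⬛⬛
❓❓❓⬛⬛⬜⬜⬜⬛⬛
❓❓❓⬛⬛⬜⬜📦⬛⬛
❓❓❓⬛⬛⬜⬜⬜⬛⬛
❓❓❓❓⬛⬜🚪⬜⬛⬛

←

❓❓❓❓❓❓❓❓❓❓
❓❓❓❓❓❓❓❓❓❓
❓❓❓❓❓❓❓❓❓❓
❓❓❓⬛⬛⬛⬛⬛⬛⬛
❓❓❓⬛⬛⬛⬛⬛⬛⬛
❓❓❓⬜⬜🔴⬜⬜⬜⬛
❓❓❓⬛⬛⬛⬜⬜⬜⬛
❓❓❓⬛⬛⬛⬜⬜📦⬛
❓❓❓❓⬛⬛⬜⬜⬜⬛
❓❓❓❓❓⬛⬜🚪⬜⬛

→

❓❓❓❓❓❓❓❓❓❓
❓❓❓❓❓❓❓❓❓❓
❓❓❓❓❓❓❓❓❓❓
❓❓⬛⬛⬛⬛⬛⬛⬛❓
❓❓⬛⬛⬛⬛⬛⬛⬛⬛
❓❓⬜⬜⬜🔴⬜⬜⬛⬛
❓❓⬛⬛⬛⬜⬜⬜⬛⬛
❓❓⬛⬛⬛⬜⬜📦⬛⬛
❓❓❓⬛⬛⬜⬜⬜⬛⬛
❓❓❓❓⬛⬜🚪⬜⬛⬛

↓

❓❓❓❓❓❓❓❓❓❓
❓❓❓❓❓❓❓❓❓❓
❓❓⬛⬛⬛⬛⬛⬛⬛❓
❓❓⬛⬛⬛⬛⬛⬛⬛⬛
❓❓⬜⬜⬜⬜⬜⬜⬛⬛
❓❓⬛⬛⬛🔴⬜⬜⬛⬛
❓❓⬛⬛⬛⬜⬜📦⬛⬛
❓❓❓⬛⬛⬜⬜⬜⬛⬛
❓❓❓❓⬛⬜🚪⬜⬛⬛
❓❓❓❓⬛⬛⬜⬛⬛⬛

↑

❓❓❓❓❓❓❓❓❓❓
❓❓❓❓❓❓❓❓❓❓
❓❓❓❓❓❓❓❓❓❓
❓❓⬛⬛⬛⬛⬛⬛⬛❓
❓❓⬛⬛⬛⬛⬛⬛⬛⬛
❓❓⬜⬜⬜🔴⬜⬜⬛⬛
❓❓⬛⬛⬛⬜⬜⬜⬛⬛
❓❓⬛⬛⬛⬜⬜📦⬛⬛
❓❓❓⬛⬛⬜⬜⬜⬛⬛
❓❓❓❓⬛⬜🚪⬜⬛⬛

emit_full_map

⬛⬛⬛⬛⬛⬛⬛❓
⬛⬛⬛⬛⬛⬛⬛⬛
⬜⬜⬜🔴⬜⬜⬛⬛
⬛⬛⬛⬜⬜⬜⬛⬛
⬛⬛⬛⬜⬜📦⬛⬛
❓⬛⬛⬜⬜⬜⬛⬛
❓❓⬛⬜🚪⬜⬛⬛
❓❓⬛⬛⬜⬛⬛⬛

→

❓❓❓❓❓❓❓❓❓❓
❓❓❓❓❓❓❓❓❓❓
❓❓❓❓❓❓❓❓❓❓
❓⬛⬛⬛⬛⬛⬛⬛❓❓
❓⬛⬛⬛⬛⬛⬛⬛⬛❓
❓⬜⬜⬜⬜🔴⬜⬛⬛❓
❓⬛⬛⬛⬜⬜⬜⬛⬛❓
❓⬛⬛⬛⬜⬜📦⬛⬛❓
❓❓⬛⬛⬜⬜⬜⬛⬛❓
❓❓❓⬛⬜🚪⬜⬛⬛❓

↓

❓❓❓❓❓❓❓❓❓❓
❓❓❓❓❓❓❓❓❓❓
❓⬛⬛⬛⬛⬛⬛⬛❓❓
❓⬛⬛⬛⬛⬛⬛⬛⬛❓
❓⬜⬜⬜⬜⬜⬜⬛⬛❓
❓⬛⬛⬛⬜🔴⬜⬛⬛❓
❓⬛⬛⬛⬜⬜📦⬛⬛❓
❓❓⬛⬛⬜⬜⬜⬛⬛❓
❓❓❓⬛⬜🚪⬜⬛⬛❓
❓❓❓⬛⬛⬜⬛⬛⬛❓

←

❓❓❓❓❓❓❓❓❓❓
❓❓❓❓❓❓❓❓❓❓
❓❓⬛⬛⬛⬛⬛⬛⬛❓
❓❓⬛⬛⬛⬛⬛⬛⬛⬛
❓❓⬜⬜⬜⬜⬜⬜⬛⬛
❓❓⬛⬛⬛🔴⬜⬜⬛⬛
❓❓⬛⬛⬛⬜⬜📦⬛⬛
❓❓❓⬛⬛⬜⬜⬜⬛⬛
❓❓❓❓⬛⬜🚪⬜⬛⬛
❓❓❓❓⬛⬛⬜⬛⬛⬛

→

❓❓❓❓❓❓❓❓❓❓
❓❓❓❓❓❓❓❓❓❓
❓⬛⬛⬛⬛⬛⬛⬛❓❓
❓⬛⬛⬛⬛⬛⬛⬛⬛❓
❓⬜⬜⬜⬜⬜⬜⬛⬛❓
❓⬛⬛⬛⬜🔴⬜⬛⬛❓
❓⬛⬛⬛⬜⬜📦⬛⬛❓
❓❓⬛⬛⬜⬜⬜⬛⬛❓
❓❓❓⬛⬜🚪⬜⬛⬛❓
❓❓❓⬛⬛⬜⬛⬛⬛❓

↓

❓❓❓❓❓❓❓❓❓❓
❓⬛⬛⬛⬛⬛⬛⬛❓❓
❓⬛⬛⬛⬛⬛⬛⬛⬛❓
❓⬜⬜⬜⬜⬜⬜⬛⬛❓
❓⬛⬛⬛⬜⬜⬜⬛⬛❓
❓⬛⬛⬛⬜🔴📦⬛⬛❓
❓❓⬛⬛⬜⬜⬜⬛⬛❓
❓❓❓⬛⬜🚪⬜⬛⬛❓
❓❓❓⬛⬛⬜⬛⬛⬛❓
❓❓❓❓❓❓❓❓❓❓

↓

❓⬛⬛⬛⬛⬛⬛⬛❓❓
❓⬛⬛⬛⬛⬛⬛⬛⬛❓
❓⬜⬜⬜⬜⬜⬜⬛⬛❓
❓⬛⬛⬛⬜⬜⬜⬛⬛❓
❓⬛⬛⬛⬜⬜📦⬛⬛❓
❓❓⬛⬛⬜🔴⬜⬛⬛❓
❓❓❓⬛⬜🚪⬜⬛⬛❓
❓❓❓⬛⬛⬜⬛⬛⬛❓
❓❓❓❓❓❓❓❓❓❓
❓❓❓❓❓❓❓❓❓❓

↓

❓⬛⬛⬛⬛⬛⬛⬛⬛❓
❓⬜⬜⬜⬜⬜⬜⬛⬛❓
❓⬛⬛⬛⬜⬜⬜⬛⬛❓
❓⬛⬛⬛⬜⬜📦⬛⬛❓
❓❓⬛⬛⬜⬜⬜⬛⬛❓
❓❓❓⬛⬜🔴⬜⬛⬛❓
❓❓❓⬛⬛⬜⬛⬛⬛❓
❓❓❓⬛⬛⬜⬛⬛❓❓
❓❓❓❓❓❓❓❓❓❓
❓❓❓❓❓❓❓❓❓❓

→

⬛⬛⬛⬛⬛⬛⬛⬛❓❓
⬜⬜⬜⬜⬜⬜⬛⬛❓❓
⬛⬛⬛⬜⬜⬜⬛⬛❓❓
⬛⬛⬛⬜⬜📦⬛⬛❓❓
❓⬛⬛⬜⬜⬜⬛⬛❓❓
❓❓⬛⬜🚪🔴⬛⬛❓❓
❓❓⬛⬛⬜⬛⬛⬛❓❓
❓❓⬛⬛⬜⬛⬛⬛❓❓
❓❓❓❓❓❓❓❓❓❓
❓❓❓❓❓❓❓❓❓❓

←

❓⬛⬛⬛⬛⬛⬛⬛⬛❓
❓⬜⬜⬜⬜⬜⬜⬛⬛❓
❓⬛⬛⬛⬜⬜⬜⬛⬛❓
❓⬛⬛⬛⬜⬜📦⬛⬛❓
❓❓⬛⬛⬜⬜⬜⬛⬛❓
❓❓❓⬛⬜🔴⬜⬛⬛❓
❓❓❓⬛⬛⬜⬛⬛⬛❓
❓❓❓⬛⬛⬜⬛⬛⬛❓
❓❓❓❓❓❓❓❓❓❓
❓❓❓❓❓❓❓❓❓❓

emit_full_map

⬛⬛⬛⬛⬛⬛⬛❓
⬛⬛⬛⬛⬛⬛⬛⬛
⬜⬜⬜⬜⬜⬜⬛⬛
⬛⬛⬛⬜⬜⬜⬛⬛
⬛⬛⬛⬜⬜📦⬛⬛
❓⬛⬛⬜⬜⬜⬛⬛
❓❓⬛⬜🔴⬜⬛⬛
❓❓⬛⬛⬜⬛⬛⬛
❓❓⬛⬛⬜⬛⬛⬛


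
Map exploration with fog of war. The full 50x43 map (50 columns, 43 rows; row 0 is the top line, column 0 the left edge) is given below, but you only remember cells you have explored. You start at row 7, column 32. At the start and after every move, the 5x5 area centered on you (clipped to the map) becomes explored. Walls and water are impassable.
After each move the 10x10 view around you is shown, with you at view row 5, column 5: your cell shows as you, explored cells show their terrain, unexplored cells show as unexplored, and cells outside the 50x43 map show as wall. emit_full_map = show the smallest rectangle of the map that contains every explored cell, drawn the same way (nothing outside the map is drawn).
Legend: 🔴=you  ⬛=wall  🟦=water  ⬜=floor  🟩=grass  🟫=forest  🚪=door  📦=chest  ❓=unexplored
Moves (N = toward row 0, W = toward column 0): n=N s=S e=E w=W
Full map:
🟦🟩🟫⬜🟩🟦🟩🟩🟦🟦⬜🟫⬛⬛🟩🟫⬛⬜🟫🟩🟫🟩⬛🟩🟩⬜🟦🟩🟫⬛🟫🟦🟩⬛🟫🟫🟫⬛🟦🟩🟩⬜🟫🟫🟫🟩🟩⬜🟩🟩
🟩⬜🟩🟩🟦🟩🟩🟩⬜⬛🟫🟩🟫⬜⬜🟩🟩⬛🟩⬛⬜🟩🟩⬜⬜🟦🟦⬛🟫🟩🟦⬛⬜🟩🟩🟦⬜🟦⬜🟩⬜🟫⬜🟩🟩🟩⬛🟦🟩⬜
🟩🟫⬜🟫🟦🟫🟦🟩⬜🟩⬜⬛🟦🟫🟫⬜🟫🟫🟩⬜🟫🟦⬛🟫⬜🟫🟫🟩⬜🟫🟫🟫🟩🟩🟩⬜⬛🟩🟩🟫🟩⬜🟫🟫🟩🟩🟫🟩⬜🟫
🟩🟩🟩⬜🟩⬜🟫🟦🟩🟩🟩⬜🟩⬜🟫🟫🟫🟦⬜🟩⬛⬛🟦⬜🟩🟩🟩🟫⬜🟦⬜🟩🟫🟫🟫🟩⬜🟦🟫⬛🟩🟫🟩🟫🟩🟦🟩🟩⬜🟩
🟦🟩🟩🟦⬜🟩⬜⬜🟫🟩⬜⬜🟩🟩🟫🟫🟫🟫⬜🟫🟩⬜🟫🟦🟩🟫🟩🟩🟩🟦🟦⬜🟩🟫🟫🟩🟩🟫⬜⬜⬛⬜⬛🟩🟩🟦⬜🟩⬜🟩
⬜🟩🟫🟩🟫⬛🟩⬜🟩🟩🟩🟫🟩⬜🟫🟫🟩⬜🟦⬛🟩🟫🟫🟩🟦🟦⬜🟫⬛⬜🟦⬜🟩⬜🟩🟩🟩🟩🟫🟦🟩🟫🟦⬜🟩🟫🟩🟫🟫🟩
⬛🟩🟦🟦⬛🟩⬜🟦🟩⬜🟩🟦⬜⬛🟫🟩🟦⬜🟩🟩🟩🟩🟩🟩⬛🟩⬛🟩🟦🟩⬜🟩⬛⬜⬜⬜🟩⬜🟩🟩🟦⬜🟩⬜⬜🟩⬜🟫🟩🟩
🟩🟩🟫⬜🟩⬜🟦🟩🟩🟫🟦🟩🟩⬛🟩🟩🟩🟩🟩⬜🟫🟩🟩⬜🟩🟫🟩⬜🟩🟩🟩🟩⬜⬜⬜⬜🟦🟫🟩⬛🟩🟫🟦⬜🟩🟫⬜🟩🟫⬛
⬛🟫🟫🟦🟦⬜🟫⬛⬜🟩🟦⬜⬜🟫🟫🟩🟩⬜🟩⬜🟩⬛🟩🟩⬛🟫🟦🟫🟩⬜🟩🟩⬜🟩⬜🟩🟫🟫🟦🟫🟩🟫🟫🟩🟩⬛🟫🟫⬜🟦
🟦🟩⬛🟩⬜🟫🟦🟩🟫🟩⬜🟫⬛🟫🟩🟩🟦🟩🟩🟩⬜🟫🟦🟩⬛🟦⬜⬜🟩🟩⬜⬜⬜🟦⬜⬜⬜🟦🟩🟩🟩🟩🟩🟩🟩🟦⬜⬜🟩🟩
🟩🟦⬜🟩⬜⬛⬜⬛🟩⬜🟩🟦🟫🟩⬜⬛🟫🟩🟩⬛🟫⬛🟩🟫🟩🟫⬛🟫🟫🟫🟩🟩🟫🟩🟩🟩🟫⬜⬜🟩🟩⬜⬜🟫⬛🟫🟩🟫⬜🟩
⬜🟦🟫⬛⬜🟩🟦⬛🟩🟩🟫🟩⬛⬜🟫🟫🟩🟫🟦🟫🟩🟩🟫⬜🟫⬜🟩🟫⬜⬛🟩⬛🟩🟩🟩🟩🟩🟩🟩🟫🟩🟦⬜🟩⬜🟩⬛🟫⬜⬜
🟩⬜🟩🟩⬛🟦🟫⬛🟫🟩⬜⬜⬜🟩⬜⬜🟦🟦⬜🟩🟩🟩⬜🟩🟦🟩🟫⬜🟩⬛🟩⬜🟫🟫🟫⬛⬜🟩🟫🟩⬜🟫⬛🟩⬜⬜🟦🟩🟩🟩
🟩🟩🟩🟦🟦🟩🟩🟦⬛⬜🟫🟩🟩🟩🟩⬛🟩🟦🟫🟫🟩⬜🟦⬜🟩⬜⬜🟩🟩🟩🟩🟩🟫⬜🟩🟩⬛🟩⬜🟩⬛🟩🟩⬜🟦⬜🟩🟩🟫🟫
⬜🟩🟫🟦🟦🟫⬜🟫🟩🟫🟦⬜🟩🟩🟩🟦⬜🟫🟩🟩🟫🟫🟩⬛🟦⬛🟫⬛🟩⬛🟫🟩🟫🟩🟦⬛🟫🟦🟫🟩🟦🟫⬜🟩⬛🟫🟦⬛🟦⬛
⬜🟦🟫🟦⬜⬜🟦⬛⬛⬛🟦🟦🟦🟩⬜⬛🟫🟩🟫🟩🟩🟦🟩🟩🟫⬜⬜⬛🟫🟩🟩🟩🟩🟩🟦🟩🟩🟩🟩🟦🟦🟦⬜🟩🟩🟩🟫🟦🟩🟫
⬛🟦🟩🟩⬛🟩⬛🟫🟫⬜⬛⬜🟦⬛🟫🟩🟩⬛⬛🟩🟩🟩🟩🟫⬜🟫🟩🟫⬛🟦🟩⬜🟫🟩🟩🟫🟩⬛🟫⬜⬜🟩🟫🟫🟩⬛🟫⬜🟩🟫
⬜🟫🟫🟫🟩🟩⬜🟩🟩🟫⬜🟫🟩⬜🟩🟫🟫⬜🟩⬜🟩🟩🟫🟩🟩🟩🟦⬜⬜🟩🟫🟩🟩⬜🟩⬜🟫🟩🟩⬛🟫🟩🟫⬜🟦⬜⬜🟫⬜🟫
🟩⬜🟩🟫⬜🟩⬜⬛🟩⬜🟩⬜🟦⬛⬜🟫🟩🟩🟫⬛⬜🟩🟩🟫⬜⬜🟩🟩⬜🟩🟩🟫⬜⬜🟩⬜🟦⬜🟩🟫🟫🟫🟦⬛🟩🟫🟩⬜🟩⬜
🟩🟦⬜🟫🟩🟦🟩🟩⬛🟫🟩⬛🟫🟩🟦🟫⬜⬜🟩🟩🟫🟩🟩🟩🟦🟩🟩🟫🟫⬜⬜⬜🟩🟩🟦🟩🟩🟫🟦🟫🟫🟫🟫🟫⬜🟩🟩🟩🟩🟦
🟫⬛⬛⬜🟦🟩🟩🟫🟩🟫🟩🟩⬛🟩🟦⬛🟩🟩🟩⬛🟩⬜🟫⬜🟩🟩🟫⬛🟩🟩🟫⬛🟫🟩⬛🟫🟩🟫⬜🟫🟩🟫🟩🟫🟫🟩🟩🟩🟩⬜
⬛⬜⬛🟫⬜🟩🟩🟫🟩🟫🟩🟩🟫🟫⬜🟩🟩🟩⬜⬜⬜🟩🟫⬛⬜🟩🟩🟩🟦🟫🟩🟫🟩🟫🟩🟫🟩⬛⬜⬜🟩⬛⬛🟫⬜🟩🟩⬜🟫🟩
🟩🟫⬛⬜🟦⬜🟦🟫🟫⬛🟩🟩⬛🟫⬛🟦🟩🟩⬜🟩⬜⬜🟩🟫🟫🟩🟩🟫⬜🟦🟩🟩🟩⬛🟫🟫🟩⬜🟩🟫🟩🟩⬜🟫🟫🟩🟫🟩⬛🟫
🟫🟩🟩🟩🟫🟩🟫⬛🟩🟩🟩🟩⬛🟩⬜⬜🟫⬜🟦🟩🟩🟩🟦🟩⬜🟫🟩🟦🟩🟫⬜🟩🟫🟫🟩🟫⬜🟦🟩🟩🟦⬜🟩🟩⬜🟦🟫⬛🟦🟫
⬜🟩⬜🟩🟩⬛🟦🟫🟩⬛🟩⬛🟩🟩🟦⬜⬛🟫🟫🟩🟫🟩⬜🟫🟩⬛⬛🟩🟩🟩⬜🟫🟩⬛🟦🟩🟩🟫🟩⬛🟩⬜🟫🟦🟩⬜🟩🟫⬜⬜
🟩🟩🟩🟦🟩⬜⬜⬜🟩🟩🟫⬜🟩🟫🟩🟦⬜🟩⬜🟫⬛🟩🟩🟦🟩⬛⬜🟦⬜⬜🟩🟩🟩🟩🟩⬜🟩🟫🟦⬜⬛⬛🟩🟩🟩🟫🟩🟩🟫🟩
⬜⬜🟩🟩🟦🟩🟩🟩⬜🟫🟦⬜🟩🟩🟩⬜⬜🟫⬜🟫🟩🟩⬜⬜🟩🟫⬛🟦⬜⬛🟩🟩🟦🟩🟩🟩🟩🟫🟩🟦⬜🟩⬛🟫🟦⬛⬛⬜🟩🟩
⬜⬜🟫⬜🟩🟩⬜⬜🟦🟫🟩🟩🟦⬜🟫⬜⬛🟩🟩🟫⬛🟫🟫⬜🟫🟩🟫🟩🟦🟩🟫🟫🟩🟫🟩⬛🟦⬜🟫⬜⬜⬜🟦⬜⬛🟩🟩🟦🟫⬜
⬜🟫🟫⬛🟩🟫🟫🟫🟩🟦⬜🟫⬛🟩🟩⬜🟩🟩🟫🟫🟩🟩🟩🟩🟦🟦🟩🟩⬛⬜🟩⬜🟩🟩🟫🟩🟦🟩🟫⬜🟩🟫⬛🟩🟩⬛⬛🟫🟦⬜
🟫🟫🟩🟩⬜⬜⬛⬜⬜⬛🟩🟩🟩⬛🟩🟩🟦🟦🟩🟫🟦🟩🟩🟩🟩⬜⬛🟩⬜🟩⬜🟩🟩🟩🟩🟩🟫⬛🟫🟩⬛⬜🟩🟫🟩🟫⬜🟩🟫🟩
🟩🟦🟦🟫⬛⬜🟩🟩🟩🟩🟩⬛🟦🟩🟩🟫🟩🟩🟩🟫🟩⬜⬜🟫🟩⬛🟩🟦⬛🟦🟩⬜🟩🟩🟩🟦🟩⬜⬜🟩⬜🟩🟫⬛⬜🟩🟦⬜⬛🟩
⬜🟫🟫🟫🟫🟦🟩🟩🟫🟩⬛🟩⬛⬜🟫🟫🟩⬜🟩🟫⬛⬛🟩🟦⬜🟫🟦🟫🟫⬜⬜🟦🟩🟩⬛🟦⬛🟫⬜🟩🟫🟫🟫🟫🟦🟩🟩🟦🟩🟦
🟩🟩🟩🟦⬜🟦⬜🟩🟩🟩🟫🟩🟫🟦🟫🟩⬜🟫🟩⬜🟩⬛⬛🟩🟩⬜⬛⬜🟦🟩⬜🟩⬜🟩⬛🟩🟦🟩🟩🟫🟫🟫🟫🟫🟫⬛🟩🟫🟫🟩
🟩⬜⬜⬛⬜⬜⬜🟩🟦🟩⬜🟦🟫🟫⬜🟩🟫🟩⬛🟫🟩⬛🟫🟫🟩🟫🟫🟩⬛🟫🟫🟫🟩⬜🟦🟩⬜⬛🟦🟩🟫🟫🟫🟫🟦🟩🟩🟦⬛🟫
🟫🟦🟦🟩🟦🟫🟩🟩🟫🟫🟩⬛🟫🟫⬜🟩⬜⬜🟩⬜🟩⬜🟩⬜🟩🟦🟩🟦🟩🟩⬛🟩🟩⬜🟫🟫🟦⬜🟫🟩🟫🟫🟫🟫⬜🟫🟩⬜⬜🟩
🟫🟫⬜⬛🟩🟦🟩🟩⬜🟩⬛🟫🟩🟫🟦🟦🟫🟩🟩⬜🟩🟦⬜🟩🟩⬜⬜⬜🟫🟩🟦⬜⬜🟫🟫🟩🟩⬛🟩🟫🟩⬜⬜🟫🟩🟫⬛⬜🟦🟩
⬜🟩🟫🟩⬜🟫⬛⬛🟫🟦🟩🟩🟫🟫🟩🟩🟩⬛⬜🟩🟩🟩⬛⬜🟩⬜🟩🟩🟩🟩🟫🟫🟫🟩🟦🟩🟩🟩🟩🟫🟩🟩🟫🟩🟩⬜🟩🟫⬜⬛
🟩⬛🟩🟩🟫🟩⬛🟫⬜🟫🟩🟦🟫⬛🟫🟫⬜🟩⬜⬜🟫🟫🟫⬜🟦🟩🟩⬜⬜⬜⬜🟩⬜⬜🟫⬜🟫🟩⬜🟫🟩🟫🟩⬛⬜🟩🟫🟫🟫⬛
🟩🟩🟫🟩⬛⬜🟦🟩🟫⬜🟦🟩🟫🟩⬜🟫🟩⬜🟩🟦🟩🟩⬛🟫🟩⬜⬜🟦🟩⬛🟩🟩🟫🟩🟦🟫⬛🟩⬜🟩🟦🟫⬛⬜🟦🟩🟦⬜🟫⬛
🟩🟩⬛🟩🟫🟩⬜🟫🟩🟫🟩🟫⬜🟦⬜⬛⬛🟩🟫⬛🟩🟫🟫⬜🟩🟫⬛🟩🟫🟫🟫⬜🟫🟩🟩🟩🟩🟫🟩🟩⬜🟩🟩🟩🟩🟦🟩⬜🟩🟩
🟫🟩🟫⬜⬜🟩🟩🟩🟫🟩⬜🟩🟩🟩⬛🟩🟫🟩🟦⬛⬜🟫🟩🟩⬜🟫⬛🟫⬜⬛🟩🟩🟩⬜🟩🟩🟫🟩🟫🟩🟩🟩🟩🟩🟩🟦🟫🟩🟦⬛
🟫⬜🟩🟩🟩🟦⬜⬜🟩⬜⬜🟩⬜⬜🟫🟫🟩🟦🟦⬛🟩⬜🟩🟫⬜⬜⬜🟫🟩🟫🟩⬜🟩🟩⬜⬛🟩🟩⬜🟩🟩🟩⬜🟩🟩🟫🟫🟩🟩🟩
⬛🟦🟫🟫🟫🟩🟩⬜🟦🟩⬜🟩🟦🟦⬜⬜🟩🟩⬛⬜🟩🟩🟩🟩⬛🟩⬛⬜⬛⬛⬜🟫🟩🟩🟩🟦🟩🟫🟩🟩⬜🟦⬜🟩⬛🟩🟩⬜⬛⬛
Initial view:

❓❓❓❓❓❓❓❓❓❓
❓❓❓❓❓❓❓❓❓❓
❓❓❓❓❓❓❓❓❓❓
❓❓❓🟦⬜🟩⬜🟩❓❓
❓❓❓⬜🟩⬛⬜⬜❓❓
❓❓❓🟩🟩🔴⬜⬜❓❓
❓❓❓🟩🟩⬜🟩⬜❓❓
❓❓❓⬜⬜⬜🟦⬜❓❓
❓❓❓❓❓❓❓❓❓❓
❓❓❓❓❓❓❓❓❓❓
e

❓❓❓❓❓❓❓❓❓❓
❓❓❓❓❓❓❓❓❓❓
❓❓❓❓❓❓❓❓❓❓
❓❓🟦⬜🟩⬜🟩🟩❓❓
❓❓⬜🟩⬛⬜⬜⬜❓❓
❓❓🟩🟩⬜🔴⬜⬜❓❓
❓❓🟩🟩⬜🟩⬜🟩❓❓
❓❓⬜⬜⬜🟦⬜⬜❓❓
❓❓❓❓❓❓❓❓❓❓
❓❓❓❓❓❓❓❓❓❓

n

❓❓❓❓❓❓❓❓❓❓
❓❓❓❓❓❓❓❓❓❓
❓❓❓❓❓❓❓❓❓❓
❓❓❓⬜🟩🟫🟫🟩❓❓
❓❓🟦⬜🟩⬜🟩🟩❓❓
❓❓⬜🟩⬛🔴⬜⬜❓❓
❓❓🟩🟩⬜⬜⬜⬜❓❓
❓❓🟩🟩⬜🟩⬜🟩❓❓
❓❓⬜⬜⬜🟦⬜⬜❓❓
❓❓❓❓❓❓❓❓❓❓

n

❓❓❓❓❓❓❓❓❓❓
❓❓❓❓❓❓❓❓❓❓
❓❓❓❓❓❓❓❓❓❓
❓❓❓🟩🟫🟫🟫🟩❓❓
❓❓❓⬜🟩🟫🟫🟩❓❓
❓❓🟦⬜🟩🔴🟩🟩❓❓
❓❓⬜🟩⬛⬜⬜⬜❓❓
❓❓🟩🟩⬜⬜⬜⬜❓❓
❓❓🟩🟩⬜🟩⬜🟩❓❓
❓❓⬜⬜⬜🟦⬜⬜❓❓

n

⬛⬛⬛⬛⬛⬛⬛⬛⬛⬛
❓❓❓❓❓❓❓❓❓❓
❓❓❓❓❓❓❓❓❓❓
❓❓❓🟫🟩🟩🟩⬜❓❓
❓❓❓🟩🟫🟫🟫🟩❓❓
❓❓❓⬜🟩🔴🟫🟩❓❓
❓❓🟦⬜🟩⬜🟩🟩❓❓
❓❓⬜🟩⬛⬜⬜⬜❓❓
❓❓🟩🟩⬜⬜⬜⬜❓❓
❓❓🟩🟩⬜🟩⬜🟩❓❓

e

⬛⬛⬛⬛⬛⬛⬛⬛⬛⬛
❓❓❓❓❓❓❓❓❓❓
❓❓❓❓❓❓❓❓❓❓
❓❓🟫🟩🟩🟩⬜⬛❓❓
❓❓🟩🟫🟫🟫🟩⬜❓❓
❓❓⬜🟩🟫🔴🟩🟩❓❓
❓🟦⬜🟩⬜🟩🟩🟩❓❓
❓⬜🟩⬛⬜⬜⬜🟩❓❓
❓🟩🟩⬜⬜⬜⬜❓❓❓
❓🟩🟩⬜🟩⬜🟩❓❓❓

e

⬛⬛⬛⬛⬛⬛⬛⬛⬛⬛
❓❓❓❓❓❓❓❓❓❓
❓❓❓❓❓❓❓❓❓❓
❓🟫🟩🟩🟩⬜⬛🟩❓❓
❓🟩🟫🟫🟫🟩⬜🟦❓❓
❓⬜🟩🟫🟫🔴🟩🟫❓❓
🟦⬜🟩⬜🟩🟩🟩🟩❓❓
⬜🟩⬛⬜⬜⬜🟩⬜❓❓
🟩🟩⬜⬜⬜⬜❓❓❓❓
🟩🟩⬜🟩⬜🟩❓❓❓❓

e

⬛⬛⬛⬛⬛⬛⬛⬛⬛⬛
❓❓❓❓❓❓❓❓❓❓
❓❓❓❓❓❓❓❓❓❓
🟫🟩🟩🟩⬜⬛🟩🟩❓❓
🟩🟫🟫🟫🟩⬜🟦🟫❓❓
⬜🟩🟫🟫🟩🔴🟫⬜❓❓
⬜🟩⬜🟩🟩🟩🟩🟫❓❓
🟩⬛⬜⬜⬜🟩⬜🟩❓❓
🟩⬜⬜⬜⬜❓❓❓❓❓
🟩⬜🟩⬜🟩❓❓❓❓❓

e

⬛⬛⬛⬛⬛⬛⬛⬛⬛⬛
❓❓❓❓❓❓❓❓❓❓
❓❓❓❓❓❓❓❓❓❓
🟩🟩🟩⬜⬛🟩🟩🟫❓❓
🟫🟫🟫🟩⬜🟦🟫⬛❓❓
🟩🟫🟫🟩🟩🔴⬜⬜❓❓
🟩⬜🟩🟩🟩🟩🟫🟦❓❓
⬛⬜⬜⬜🟩⬜🟩🟩❓❓
⬜⬜⬜⬜❓❓❓❓❓❓
⬜🟩⬜🟩❓❓❓❓❓❓

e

⬛⬛⬛⬛⬛⬛⬛⬛⬛⬛
❓❓❓❓❓❓❓❓❓❓
❓❓❓❓❓❓❓❓❓❓
🟩🟩⬜⬛🟩🟩🟫🟩❓❓
🟫🟫🟩⬜🟦🟫⬛🟩❓❓
🟫🟫🟩🟩🟫🔴⬜⬛❓❓
⬜🟩🟩🟩🟩🟫🟦🟩❓❓
⬜⬜⬜🟩⬜🟩🟩🟦❓❓
⬜⬜⬜❓❓❓❓❓❓❓
🟩⬜🟩❓❓❓❓❓❓❓

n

⬛⬛⬛⬛⬛⬛⬛⬛⬛⬛
⬛⬛⬛⬛⬛⬛⬛⬛⬛⬛
❓❓❓❓❓❓❓❓❓❓
❓❓❓⬜🟦⬜🟩⬜❓❓
🟩🟩⬜⬛🟩🟩🟫🟩❓❓
🟫🟫🟩⬜🟦🔴⬛🟩❓❓
🟫🟫🟩🟩🟫⬜⬜⬛❓❓
⬜🟩🟩🟩🟩🟫🟦🟩❓❓
⬜⬜⬜🟩⬜🟩🟩🟦❓❓
⬜⬜⬜❓❓❓❓❓❓❓

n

⬛⬛⬛⬛⬛⬛⬛⬛⬛⬛
⬛⬛⬛⬛⬛⬛⬛⬛⬛⬛
⬛⬛⬛⬛⬛⬛⬛⬛⬛⬛
❓❓❓🟫⬛🟦🟩🟩❓❓
❓❓❓⬜🟦⬜🟩⬜❓❓
🟩🟩⬜⬛🟩🔴🟫🟩❓❓
🟫🟫🟩⬜🟦🟫⬛🟩❓❓
🟫🟫🟩🟩🟫⬜⬜⬛❓❓
⬜🟩🟩🟩🟩🟫🟦🟩❓❓
⬜⬜⬜🟩⬜🟩🟩🟦❓❓

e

⬛⬛⬛⬛⬛⬛⬛⬛⬛⬛
⬛⬛⬛⬛⬛⬛⬛⬛⬛⬛
⬛⬛⬛⬛⬛⬛⬛⬛⬛⬛
❓❓🟫⬛🟦🟩🟩⬜❓❓
❓❓⬜🟦⬜🟩⬜🟫❓❓
🟩⬜⬛🟩🟩🔴🟩⬜❓❓
🟫🟩⬜🟦🟫⬛🟩🟫❓❓
🟫🟩🟩🟫⬜⬜⬛⬜❓❓
🟩🟩🟩🟩🟫🟦🟩❓❓❓
⬜⬜🟩⬜🟩🟩🟦❓❓❓

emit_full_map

❓❓❓❓❓❓🟫⬛🟦🟩🟩⬜
❓❓❓❓❓❓⬜🟦⬜🟩⬜🟫
❓🟫🟩🟩🟩⬜⬛🟩🟩🔴🟩⬜
❓🟩🟫🟫🟫🟩⬜🟦🟫⬛🟩🟫
❓⬜🟩🟫🟫🟩🟩🟫⬜⬜⬛⬜
🟦⬜🟩⬜🟩🟩🟩🟩🟫🟦🟩❓
⬜🟩⬛⬜⬜⬜🟩⬜🟩🟩🟦❓
🟩🟩⬜⬜⬜⬜❓❓❓❓❓❓
🟩🟩⬜🟩⬜🟩❓❓❓❓❓❓
⬜⬜⬜🟦⬜⬜❓❓❓❓❓❓

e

⬛⬛⬛⬛⬛⬛⬛⬛⬛⬛
⬛⬛⬛⬛⬛⬛⬛⬛⬛⬛
⬛⬛⬛⬛⬛⬛⬛⬛⬛⬛
❓🟫⬛🟦🟩🟩⬜🟫❓❓
❓⬜🟦⬜🟩⬜🟫⬜❓❓
⬜⬛🟩🟩🟫🔴⬜🟫❓❓
🟩⬜🟦🟫⬛🟩🟫🟩❓❓
🟩🟩🟫⬜⬜⬛⬜⬛❓❓
🟩🟩🟩🟫🟦🟩❓❓❓❓
⬜🟩⬜🟩🟩🟦❓❓❓❓

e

⬛⬛⬛⬛⬛⬛⬛⬛⬛⬛
⬛⬛⬛⬛⬛⬛⬛⬛⬛⬛
⬛⬛⬛⬛⬛⬛⬛⬛⬛⬛
🟫⬛🟦🟩🟩⬜🟫🟫❓❓
⬜🟦⬜🟩⬜🟫⬜🟩❓❓
⬛🟩🟩🟫🟩🔴🟫🟫❓❓
⬜🟦🟫⬛🟩🟫🟩🟫❓❓
🟩🟫⬜⬜⬛⬜⬛🟩❓❓
🟩🟩🟫🟦🟩❓❓❓❓❓
🟩⬜🟩🟩🟦❓❓❓❓❓

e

⬛⬛⬛⬛⬛⬛⬛⬛⬛⬛
⬛⬛⬛⬛⬛⬛⬛⬛⬛⬛
⬛⬛⬛⬛⬛⬛⬛⬛⬛⬛
⬛🟦🟩🟩⬜🟫🟫🟫❓❓
🟦⬜🟩⬜🟫⬜🟩🟩❓❓
🟩🟩🟫🟩⬜🔴🟫🟩❓❓
🟦🟫⬛🟩🟫🟩🟫🟩❓❓
🟫⬜⬜⬛⬜⬛🟩🟩❓❓
🟩🟫🟦🟩❓❓❓❓❓❓
⬜🟩🟩🟦❓❓❓❓❓❓

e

⬛⬛⬛⬛⬛⬛⬛⬛⬛⬛
⬛⬛⬛⬛⬛⬛⬛⬛⬛⬛
⬛⬛⬛⬛⬛⬛⬛⬛⬛⬛
🟦🟩🟩⬜🟫🟫🟫🟩❓❓
⬜🟩⬜🟫⬜🟩🟩🟩❓❓
🟩🟫🟩⬜🟫🔴🟩🟩❓❓
🟫⬛🟩🟫🟩🟫🟩🟦❓❓
⬜⬜⬛⬜⬛🟩🟩🟦❓❓
🟫🟦🟩❓❓❓❓❓❓❓
🟩🟩🟦❓❓❓❓❓❓❓

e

⬛⬛⬛⬛⬛⬛⬛⬛⬛⬛
⬛⬛⬛⬛⬛⬛⬛⬛⬛⬛
⬛⬛⬛⬛⬛⬛⬛⬛⬛⬛
🟩🟩⬜🟫🟫🟫🟩🟩❓❓
🟩⬜🟫⬜🟩🟩🟩⬛❓❓
🟫🟩⬜🟫🟫🔴🟩🟫❓❓
⬛🟩🟫🟩🟫🟩🟦🟩❓❓
⬜⬛⬜⬛🟩🟩🟦⬜❓❓
🟦🟩❓❓❓❓❓❓❓❓
🟩🟦❓❓❓❓❓❓❓❓

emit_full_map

❓❓❓❓❓❓🟫⬛🟦🟩🟩⬜🟫🟫🟫🟩🟩
❓❓❓❓❓❓⬜🟦⬜🟩⬜🟫⬜🟩🟩🟩⬛
❓🟫🟩🟩🟩⬜⬛🟩🟩🟫🟩⬜🟫🟫🔴🟩🟫
❓🟩🟫🟫🟫🟩⬜🟦🟫⬛🟩🟫🟩🟫🟩🟦🟩
❓⬜🟩🟫🟫🟩🟩🟫⬜⬜⬛⬜⬛🟩🟩🟦⬜
🟦⬜🟩⬜🟩🟩🟩🟩🟫🟦🟩❓❓❓❓❓❓
⬜🟩⬛⬜⬜⬜🟩⬜🟩🟩🟦❓❓❓❓❓❓
🟩🟩⬜⬜⬜⬜❓❓❓❓❓❓❓❓❓❓❓
🟩🟩⬜🟩⬜🟩❓❓❓❓❓❓❓❓❓❓❓
⬜⬜⬜🟦⬜⬜❓❓❓❓❓❓❓❓❓❓❓

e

⬛⬛⬛⬛⬛⬛⬛⬛⬛⬛
⬛⬛⬛⬛⬛⬛⬛⬛⬛⬛
⬛⬛⬛⬛⬛⬛⬛⬛⬛⬛
🟩⬜🟫🟫🟫🟩🟩⬜❓❓
⬜🟫⬜🟩🟩🟩⬛🟦❓❓
🟩⬜🟫🟫🟩🔴🟫🟩❓❓
🟩🟫🟩🟫🟩🟦🟩🟩❓❓
⬛⬜⬛🟩🟩🟦⬜🟩❓❓
🟩❓❓❓❓❓❓❓❓❓
🟦❓❓❓❓❓❓❓❓❓

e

⬛⬛⬛⬛⬛⬛⬛⬛⬛⬛
⬛⬛⬛⬛⬛⬛⬛⬛⬛⬛
⬛⬛⬛⬛⬛⬛⬛⬛⬛⬛
⬜🟫🟫🟫🟩🟩⬜🟩❓⬛
🟫⬜🟩🟩🟩⬛🟦🟩❓⬛
⬜🟫🟫🟩🟩🔴🟩⬜❓⬛
🟫🟩🟫🟩🟦🟩🟩⬜❓⬛
⬜⬛🟩🟩🟦⬜🟩⬜❓⬛
❓❓❓❓❓❓❓❓❓⬛
❓❓❓❓❓❓❓❓❓⬛

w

⬛⬛⬛⬛⬛⬛⬛⬛⬛⬛
⬛⬛⬛⬛⬛⬛⬛⬛⬛⬛
⬛⬛⬛⬛⬛⬛⬛⬛⬛⬛
🟩⬜🟫🟫🟫🟩🟩⬜🟩❓
⬜🟫⬜🟩🟩🟩⬛🟦🟩❓
🟩⬜🟫🟫🟩🔴🟫🟩⬜❓
🟩🟫🟩🟫🟩🟦🟩🟩⬜❓
⬛⬜⬛🟩🟩🟦⬜🟩⬜❓
🟩❓❓❓❓❓❓❓❓❓
🟦❓❓❓❓❓❓❓❓❓

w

⬛⬛⬛⬛⬛⬛⬛⬛⬛⬛
⬛⬛⬛⬛⬛⬛⬛⬛⬛⬛
⬛⬛⬛⬛⬛⬛⬛⬛⬛⬛
🟩🟩⬜🟫🟫🟫🟩🟩⬜🟩
🟩⬜🟫⬜🟩🟩🟩⬛🟦🟩
🟫🟩⬜🟫🟫🔴🟩🟫🟩⬜
⬛🟩🟫🟩🟫🟩🟦🟩🟩⬜
⬜⬛⬜⬛🟩🟩🟦⬜🟩⬜
🟦🟩❓❓❓❓❓❓❓❓
🟩🟦❓❓❓❓❓❓❓❓

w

⬛⬛⬛⬛⬛⬛⬛⬛⬛⬛
⬛⬛⬛⬛⬛⬛⬛⬛⬛⬛
⬛⬛⬛⬛⬛⬛⬛⬛⬛⬛
🟦🟩🟩⬜🟫🟫🟫🟩🟩⬜
⬜🟩⬜🟫⬜🟩🟩🟩⬛🟦
🟩🟫🟩⬜🟫🔴🟩🟩🟫🟩
🟫⬛🟩🟫🟩🟫🟩🟦🟩🟩
⬜⬜⬛⬜⬛🟩🟩🟦⬜🟩
🟫🟦🟩❓❓❓❓❓❓❓
🟩🟩🟦❓❓❓❓❓❓❓

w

⬛⬛⬛⬛⬛⬛⬛⬛⬛⬛
⬛⬛⬛⬛⬛⬛⬛⬛⬛⬛
⬛⬛⬛⬛⬛⬛⬛⬛⬛⬛
⬛🟦🟩🟩⬜🟫🟫🟫🟩🟩
🟦⬜🟩⬜🟫⬜🟩🟩🟩⬛
🟩🟩🟫🟩⬜🔴🟫🟩🟩🟫
🟦🟫⬛🟩🟫🟩🟫🟩🟦🟩
🟫⬜⬜⬛⬜⬛🟩🟩🟦⬜
🟩🟫🟦🟩❓❓❓❓❓❓
⬜🟩🟩🟦❓❓❓❓❓❓

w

⬛⬛⬛⬛⬛⬛⬛⬛⬛⬛
⬛⬛⬛⬛⬛⬛⬛⬛⬛⬛
⬛⬛⬛⬛⬛⬛⬛⬛⬛⬛
🟫⬛🟦🟩🟩⬜🟫🟫🟫🟩
⬜🟦⬜🟩⬜🟫⬜🟩🟩🟩
⬛🟩🟩🟫🟩🔴🟫🟫🟩🟩
⬜🟦🟫⬛🟩🟫🟩🟫🟩🟦
🟩🟫⬜⬜⬛⬜⬛🟩🟩🟦
🟩🟩🟫🟦🟩❓❓❓❓❓
🟩⬜🟩🟩🟦❓❓❓❓❓

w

⬛⬛⬛⬛⬛⬛⬛⬛⬛⬛
⬛⬛⬛⬛⬛⬛⬛⬛⬛⬛
⬛⬛⬛⬛⬛⬛⬛⬛⬛⬛
❓🟫⬛🟦🟩🟩⬜🟫🟫🟫
❓⬜🟦⬜🟩⬜🟫⬜🟩🟩
⬜⬛🟩🟩🟫🔴⬜🟫🟫🟩
🟩⬜🟦🟫⬛🟩🟫🟩🟫🟩
🟩🟩🟫⬜⬜⬛⬜⬛🟩🟩
🟩🟩🟩🟫🟦🟩❓❓❓❓
⬜🟩⬜🟩🟩🟦❓❓❓❓

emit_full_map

❓❓❓❓❓❓🟫⬛🟦🟩🟩⬜🟫🟫🟫🟩🟩⬜🟩
❓❓❓❓❓❓⬜🟦⬜🟩⬜🟫⬜🟩🟩🟩⬛🟦🟩
❓🟫🟩🟩🟩⬜⬛🟩🟩🟫🔴⬜🟫🟫🟩🟩🟫🟩⬜
❓🟩🟫🟫🟫🟩⬜🟦🟫⬛🟩🟫🟩🟫🟩🟦🟩🟩⬜
❓⬜🟩🟫🟫🟩🟩🟫⬜⬜⬛⬜⬛🟩🟩🟦⬜🟩⬜
🟦⬜🟩⬜🟩🟩🟩🟩🟫🟦🟩❓❓❓❓❓❓❓❓
⬜🟩⬛⬜⬜⬜🟩⬜🟩🟩🟦❓❓❓❓❓❓❓❓
🟩🟩⬜⬜⬜⬜❓❓❓❓❓❓❓❓❓❓❓❓❓
🟩🟩⬜🟩⬜🟩❓❓❓❓❓❓❓❓❓❓❓❓❓
⬜⬜⬜🟦⬜⬜❓❓❓❓❓❓❓❓❓❓❓❓❓
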